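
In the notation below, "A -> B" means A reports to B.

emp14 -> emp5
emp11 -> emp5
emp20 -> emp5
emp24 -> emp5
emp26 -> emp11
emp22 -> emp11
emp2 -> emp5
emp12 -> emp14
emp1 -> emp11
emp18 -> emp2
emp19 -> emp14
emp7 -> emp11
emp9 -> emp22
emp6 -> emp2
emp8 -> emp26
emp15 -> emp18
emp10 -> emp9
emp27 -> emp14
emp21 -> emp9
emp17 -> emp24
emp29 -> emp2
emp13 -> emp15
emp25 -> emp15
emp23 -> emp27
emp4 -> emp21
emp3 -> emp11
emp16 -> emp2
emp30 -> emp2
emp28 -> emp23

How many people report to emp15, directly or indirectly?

2

emp15 directly manages emp13, emp25. emp13 has no reports. emp25 has no reports. So emp15's organization is 2 direct reports plus everyone under them: 1 + 1 = 2.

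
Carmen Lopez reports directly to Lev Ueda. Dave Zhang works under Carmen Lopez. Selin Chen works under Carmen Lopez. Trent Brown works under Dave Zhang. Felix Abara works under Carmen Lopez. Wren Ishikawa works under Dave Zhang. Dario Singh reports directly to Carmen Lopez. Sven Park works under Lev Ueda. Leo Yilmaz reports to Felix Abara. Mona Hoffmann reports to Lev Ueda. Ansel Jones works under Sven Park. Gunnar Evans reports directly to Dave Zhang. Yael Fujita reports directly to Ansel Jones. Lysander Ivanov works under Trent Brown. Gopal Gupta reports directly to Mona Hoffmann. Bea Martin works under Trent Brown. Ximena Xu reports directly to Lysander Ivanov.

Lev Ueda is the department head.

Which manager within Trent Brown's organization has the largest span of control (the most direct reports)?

Trent Brown

Direct-report counts within Trent Brown's organization: Trent Brown has 2; Lysander Ivanov has 1. The largest is 2, held by Trent Brown.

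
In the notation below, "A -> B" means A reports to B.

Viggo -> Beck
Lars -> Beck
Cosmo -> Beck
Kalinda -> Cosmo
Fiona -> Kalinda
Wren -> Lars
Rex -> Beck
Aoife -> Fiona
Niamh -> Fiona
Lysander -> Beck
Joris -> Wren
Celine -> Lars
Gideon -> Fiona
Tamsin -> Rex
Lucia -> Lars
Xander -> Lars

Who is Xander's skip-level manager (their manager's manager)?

Xander reports to Lars, and Lars reports to Beck. So Xander's skip-level manager is Beck.

Beck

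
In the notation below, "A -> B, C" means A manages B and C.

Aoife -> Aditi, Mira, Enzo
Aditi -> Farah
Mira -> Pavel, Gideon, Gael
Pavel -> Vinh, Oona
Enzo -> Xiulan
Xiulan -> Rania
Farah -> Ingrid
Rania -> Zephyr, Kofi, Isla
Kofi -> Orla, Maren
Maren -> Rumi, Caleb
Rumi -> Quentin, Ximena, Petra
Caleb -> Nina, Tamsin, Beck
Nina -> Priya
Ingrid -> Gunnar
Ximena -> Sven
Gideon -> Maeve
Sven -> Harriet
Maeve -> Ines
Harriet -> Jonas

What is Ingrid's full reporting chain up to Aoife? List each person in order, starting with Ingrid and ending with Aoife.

Ingrid -> Farah -> Aditi -> Aoife

Ingrid reports to Farah. Farah reports to Aditi. Aditi reports to Aoife. Aoife is at the top.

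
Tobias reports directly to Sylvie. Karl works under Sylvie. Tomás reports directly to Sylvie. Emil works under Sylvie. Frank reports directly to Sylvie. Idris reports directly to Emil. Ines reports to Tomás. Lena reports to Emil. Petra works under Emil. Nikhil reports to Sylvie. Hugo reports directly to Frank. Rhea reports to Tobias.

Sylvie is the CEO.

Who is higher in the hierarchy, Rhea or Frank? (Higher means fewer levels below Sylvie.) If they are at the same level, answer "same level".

Rhea is 2 levels below Sylvie; Frank is 1. Frank is higher.

Frank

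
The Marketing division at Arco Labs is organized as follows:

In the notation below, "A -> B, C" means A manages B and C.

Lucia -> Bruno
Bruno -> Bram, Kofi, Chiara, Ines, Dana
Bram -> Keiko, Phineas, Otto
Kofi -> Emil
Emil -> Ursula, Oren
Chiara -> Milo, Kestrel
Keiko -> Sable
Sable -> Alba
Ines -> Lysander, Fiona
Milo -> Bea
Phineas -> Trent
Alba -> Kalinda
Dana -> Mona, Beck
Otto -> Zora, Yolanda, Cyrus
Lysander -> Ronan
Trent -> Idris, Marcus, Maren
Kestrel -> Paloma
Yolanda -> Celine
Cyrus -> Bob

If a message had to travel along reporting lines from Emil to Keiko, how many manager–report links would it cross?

Emil is 2 levels below Bruno, and Keiko is 2 levels below Bruno (their lowest common manager). The shortest path runs up from Emil to Bruno and back down to Keiko: 2 + 2 = 4 links.

4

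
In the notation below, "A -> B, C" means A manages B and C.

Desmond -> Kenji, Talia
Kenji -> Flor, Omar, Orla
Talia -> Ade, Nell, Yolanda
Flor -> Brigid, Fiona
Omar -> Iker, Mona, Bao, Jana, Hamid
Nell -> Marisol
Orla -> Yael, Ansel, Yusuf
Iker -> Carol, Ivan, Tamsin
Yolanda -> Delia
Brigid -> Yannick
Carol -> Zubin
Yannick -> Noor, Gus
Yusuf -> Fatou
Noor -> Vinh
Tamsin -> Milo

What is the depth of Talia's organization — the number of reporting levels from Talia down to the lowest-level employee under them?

The longest chain under Talia runs Talia → Yolanda → Delia, which is 2 levels below Talia.

2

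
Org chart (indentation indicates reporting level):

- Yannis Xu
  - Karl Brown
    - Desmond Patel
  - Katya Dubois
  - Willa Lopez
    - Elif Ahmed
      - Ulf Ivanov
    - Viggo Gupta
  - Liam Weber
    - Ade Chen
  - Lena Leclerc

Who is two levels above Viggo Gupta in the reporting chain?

Viggo Gupta reports to Willa Lopez, and Willa Lopez reports to Yannis Xu. So Viggo Gupta's skip-level manager is Yannis Xu.

Yannis Xu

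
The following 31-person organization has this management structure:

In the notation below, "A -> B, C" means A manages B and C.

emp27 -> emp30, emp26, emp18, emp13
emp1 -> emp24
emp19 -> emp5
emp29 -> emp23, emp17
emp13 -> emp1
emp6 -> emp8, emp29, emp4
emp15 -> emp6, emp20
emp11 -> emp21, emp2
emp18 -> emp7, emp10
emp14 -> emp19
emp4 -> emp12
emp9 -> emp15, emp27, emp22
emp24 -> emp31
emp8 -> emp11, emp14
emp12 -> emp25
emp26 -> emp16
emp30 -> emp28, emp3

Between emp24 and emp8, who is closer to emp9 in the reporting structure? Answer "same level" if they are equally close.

emp24 is 4 levels below emp9; emp8 is 3. emp8 is higher.

emp8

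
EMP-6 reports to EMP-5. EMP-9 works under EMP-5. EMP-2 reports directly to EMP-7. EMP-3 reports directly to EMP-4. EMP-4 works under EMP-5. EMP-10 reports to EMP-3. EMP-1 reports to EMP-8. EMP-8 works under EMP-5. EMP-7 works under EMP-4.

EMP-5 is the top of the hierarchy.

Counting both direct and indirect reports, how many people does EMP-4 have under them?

EMP-4 directly manages EMP-3, EMP-7. Under EMP-3: EMP-10 (1). Under EMP-7: EMP-2 (1). So EMP-4's organization is 2 direct reports plus everyone under them: 2 + 2 = 4.

4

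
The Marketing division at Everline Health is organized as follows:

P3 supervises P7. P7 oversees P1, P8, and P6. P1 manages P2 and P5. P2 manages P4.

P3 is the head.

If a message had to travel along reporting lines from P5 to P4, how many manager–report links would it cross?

P5 is 1 level below P1, and P4 is 2 levels below P1 (their lowest common manager). The shortest path runs up from P5 to P1 and back down to P4: 1 + 2 = 3 links.

3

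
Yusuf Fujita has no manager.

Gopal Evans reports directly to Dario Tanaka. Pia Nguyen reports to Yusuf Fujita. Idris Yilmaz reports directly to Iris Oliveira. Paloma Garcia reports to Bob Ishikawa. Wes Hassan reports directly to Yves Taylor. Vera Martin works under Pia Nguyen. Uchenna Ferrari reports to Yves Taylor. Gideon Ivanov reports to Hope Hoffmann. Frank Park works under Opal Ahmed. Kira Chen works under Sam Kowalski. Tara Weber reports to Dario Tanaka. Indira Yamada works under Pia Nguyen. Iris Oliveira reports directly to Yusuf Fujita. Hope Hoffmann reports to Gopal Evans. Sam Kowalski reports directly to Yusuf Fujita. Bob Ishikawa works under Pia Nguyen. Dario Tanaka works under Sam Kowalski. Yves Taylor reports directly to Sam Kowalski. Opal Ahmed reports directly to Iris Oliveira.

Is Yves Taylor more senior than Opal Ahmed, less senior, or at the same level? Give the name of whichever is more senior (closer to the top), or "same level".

same level

Both Yves Taylor and Opal Ahmed are 2 levels below Yusuf Fujita.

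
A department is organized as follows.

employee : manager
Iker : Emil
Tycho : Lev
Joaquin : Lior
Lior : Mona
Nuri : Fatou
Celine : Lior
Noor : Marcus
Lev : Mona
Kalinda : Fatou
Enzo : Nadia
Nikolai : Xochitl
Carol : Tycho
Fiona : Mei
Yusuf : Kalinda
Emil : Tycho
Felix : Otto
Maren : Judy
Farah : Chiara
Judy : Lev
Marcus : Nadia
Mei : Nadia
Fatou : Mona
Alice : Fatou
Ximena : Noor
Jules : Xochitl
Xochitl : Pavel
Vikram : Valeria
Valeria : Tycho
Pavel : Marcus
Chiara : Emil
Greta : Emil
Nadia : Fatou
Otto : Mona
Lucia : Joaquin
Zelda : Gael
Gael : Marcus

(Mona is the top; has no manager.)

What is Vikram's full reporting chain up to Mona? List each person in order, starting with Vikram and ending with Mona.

Vikram reports to Valeria. Valeria reports to Tycho. Tycho reports to Lev. Lev reports to Mona. Mona is at the top.

Vikram -> Valeria -> Tycho -> Lev -> Mona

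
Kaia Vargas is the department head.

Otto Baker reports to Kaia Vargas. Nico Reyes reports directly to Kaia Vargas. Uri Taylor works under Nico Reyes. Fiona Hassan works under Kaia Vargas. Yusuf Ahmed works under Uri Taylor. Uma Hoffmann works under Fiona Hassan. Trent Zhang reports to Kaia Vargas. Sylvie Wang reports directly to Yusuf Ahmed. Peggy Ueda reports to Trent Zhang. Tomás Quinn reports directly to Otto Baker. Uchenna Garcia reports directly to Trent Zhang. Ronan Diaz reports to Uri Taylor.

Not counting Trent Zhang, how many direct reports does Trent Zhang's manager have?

3

Trent Zhang reports to Kaia Vargas. Kaia Vargas's other direct reports are Otto Baker, Nico Reyes, Fiona Hassan — 3 peers.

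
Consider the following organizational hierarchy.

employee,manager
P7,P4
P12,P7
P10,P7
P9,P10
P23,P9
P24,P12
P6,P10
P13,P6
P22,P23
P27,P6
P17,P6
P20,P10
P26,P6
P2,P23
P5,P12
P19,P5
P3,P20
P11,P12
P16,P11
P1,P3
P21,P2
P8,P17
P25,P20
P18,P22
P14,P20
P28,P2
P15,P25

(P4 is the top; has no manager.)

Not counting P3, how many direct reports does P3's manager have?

P3 reports to P20. P20's other direct reports are P25, P14 — 2 peers.

2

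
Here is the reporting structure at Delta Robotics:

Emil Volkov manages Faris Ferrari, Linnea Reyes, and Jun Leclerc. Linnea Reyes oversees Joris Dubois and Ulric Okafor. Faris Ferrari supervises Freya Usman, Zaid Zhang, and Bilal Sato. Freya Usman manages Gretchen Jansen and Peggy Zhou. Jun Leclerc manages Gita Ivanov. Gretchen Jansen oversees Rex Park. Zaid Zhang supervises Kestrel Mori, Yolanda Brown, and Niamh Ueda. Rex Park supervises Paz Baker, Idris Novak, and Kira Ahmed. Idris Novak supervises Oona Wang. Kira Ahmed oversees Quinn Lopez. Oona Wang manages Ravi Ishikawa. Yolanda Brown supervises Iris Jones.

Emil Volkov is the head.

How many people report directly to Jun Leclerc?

1

Jun Leclerc directly manages Gita Ivanov. That is 1 direct report.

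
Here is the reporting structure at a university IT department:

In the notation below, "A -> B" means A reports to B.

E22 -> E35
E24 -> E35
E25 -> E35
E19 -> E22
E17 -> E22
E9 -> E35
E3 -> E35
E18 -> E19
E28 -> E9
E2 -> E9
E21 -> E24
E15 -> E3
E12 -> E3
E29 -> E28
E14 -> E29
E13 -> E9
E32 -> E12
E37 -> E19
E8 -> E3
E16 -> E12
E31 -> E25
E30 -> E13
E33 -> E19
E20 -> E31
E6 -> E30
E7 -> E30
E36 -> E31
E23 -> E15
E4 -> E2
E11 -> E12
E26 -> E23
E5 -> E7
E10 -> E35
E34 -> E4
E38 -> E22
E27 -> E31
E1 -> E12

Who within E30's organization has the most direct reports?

E30

Direct-report counts within E30's organization: E30 has 2; E7 has 1. The largest is 2, held by E30.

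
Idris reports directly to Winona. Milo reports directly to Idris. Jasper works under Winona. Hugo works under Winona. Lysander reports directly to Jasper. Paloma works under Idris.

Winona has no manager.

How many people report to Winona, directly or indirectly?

Winona directly manages Idris, Jasper, Hugo. Under Idris: Paloma, Milo (2). Under Jasper: Lysander (1). Hugo has no reports. So Winona's organization is 3 direct reports plus everyone under them: 3 + 2 + 1 = 6.

6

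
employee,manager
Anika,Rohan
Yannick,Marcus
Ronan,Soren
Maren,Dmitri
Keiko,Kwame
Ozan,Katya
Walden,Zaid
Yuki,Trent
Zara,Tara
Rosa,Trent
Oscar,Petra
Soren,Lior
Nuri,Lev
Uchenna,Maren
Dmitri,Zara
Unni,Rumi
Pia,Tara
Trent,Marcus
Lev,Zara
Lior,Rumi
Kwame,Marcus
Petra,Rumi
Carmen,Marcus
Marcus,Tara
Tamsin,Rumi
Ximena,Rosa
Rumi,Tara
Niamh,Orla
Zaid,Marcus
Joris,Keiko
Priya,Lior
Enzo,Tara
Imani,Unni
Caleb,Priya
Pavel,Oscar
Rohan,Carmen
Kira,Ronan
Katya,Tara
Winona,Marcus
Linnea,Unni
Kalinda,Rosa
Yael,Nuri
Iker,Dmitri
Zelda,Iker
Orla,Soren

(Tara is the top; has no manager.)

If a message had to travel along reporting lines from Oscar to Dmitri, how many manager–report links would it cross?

Oscar is 3 levels below Tara, and Dmitri is 2 levels below Tara (their lowest common manager). The shortest path runs up from Oscar to Tara and back down to Dmitri: 3 + 2 = 5 links.

5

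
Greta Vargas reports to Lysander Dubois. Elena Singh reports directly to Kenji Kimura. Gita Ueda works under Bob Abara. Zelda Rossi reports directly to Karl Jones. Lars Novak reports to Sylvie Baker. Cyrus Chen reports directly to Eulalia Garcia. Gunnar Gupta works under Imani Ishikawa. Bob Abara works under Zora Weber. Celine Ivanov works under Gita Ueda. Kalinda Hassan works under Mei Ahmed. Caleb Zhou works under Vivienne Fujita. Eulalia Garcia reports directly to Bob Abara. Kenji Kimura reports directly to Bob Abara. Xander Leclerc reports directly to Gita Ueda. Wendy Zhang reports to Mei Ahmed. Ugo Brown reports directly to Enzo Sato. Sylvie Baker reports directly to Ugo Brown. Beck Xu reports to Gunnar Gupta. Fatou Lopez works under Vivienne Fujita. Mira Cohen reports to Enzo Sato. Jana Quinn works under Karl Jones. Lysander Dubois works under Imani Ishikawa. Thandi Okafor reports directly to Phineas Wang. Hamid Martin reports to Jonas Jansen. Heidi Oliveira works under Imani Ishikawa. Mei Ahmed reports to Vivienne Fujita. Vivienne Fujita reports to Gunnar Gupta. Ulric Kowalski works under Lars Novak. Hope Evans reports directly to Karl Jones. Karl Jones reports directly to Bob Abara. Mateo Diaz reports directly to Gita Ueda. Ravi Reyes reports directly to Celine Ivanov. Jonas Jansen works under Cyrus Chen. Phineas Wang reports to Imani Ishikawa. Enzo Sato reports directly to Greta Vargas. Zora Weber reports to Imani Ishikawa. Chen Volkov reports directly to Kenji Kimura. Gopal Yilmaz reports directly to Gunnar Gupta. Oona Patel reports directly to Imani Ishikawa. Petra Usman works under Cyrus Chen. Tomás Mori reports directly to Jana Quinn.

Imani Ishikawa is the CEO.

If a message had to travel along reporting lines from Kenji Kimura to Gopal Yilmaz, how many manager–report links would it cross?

Kenji Kimura is 3 levels below Imani Ishikawa, and Gopal Yilmaz is 2 levels below Imani Ishikawa (their lowest common manager). The shortest path runs up from Kenji Kimura to Imani Ishikawa and back down to Gopal Yilmaz: 3 + 2 = 5 links.

5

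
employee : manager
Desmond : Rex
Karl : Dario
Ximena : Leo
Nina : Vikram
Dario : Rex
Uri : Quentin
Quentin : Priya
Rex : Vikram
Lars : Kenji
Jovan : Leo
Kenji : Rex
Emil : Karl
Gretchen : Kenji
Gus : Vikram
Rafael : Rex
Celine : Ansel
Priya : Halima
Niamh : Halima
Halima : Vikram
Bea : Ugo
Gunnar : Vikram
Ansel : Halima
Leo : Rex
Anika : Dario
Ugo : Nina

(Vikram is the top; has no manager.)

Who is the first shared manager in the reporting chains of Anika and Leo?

Rex

Anika's chain of managers is Dario, Rex, Vikram. Leo's chain of managers is Rex, Vikram. The first manager that appears in both chains is Rex.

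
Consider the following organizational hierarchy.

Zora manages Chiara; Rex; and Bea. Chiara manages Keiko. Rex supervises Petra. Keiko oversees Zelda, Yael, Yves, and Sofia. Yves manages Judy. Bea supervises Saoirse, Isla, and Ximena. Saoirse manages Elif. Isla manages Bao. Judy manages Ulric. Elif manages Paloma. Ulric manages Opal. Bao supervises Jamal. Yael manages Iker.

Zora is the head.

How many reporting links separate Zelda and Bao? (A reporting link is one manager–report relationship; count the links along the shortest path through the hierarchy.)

6

Zelda is 3 levels below Zora, and Bao is 3 levels below Zora (their lowest common manager). The shortest path runs up from Zelda to Zora and back down to Bao: 3 + 3 = 6 links.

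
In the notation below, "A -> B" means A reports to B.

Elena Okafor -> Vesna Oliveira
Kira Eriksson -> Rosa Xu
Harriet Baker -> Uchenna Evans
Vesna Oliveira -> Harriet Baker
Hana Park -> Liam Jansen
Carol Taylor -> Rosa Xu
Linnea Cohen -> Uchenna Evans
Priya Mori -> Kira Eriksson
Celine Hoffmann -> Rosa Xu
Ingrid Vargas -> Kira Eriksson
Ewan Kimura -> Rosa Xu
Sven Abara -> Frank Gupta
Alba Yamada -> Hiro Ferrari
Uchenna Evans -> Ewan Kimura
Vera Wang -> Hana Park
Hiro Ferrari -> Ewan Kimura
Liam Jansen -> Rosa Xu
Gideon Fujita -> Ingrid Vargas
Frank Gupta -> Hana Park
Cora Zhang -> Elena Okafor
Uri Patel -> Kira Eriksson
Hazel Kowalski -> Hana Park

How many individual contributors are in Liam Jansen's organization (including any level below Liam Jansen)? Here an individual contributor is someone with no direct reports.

The people in Liam Jansen's organization with no one reporting to them are Hazel Kowalski, Sven Abara, Vera Wang. That is 3.

3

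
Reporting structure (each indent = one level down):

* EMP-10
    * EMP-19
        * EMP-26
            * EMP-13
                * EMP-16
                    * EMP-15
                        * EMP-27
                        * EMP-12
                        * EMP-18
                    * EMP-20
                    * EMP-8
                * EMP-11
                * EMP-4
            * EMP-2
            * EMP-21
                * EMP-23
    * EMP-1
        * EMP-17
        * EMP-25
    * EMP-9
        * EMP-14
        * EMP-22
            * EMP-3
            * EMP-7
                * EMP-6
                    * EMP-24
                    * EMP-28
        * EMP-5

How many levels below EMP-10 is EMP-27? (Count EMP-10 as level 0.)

Chain from EMP-27 up to EMP-10: EMP-27 → EMP-15 → EMP-16 → EMP-13 → EMP-26 → EMP-19 → EMP-10. That is 6 steps up, so EMP-27 is 6 levels below EMP-10.

6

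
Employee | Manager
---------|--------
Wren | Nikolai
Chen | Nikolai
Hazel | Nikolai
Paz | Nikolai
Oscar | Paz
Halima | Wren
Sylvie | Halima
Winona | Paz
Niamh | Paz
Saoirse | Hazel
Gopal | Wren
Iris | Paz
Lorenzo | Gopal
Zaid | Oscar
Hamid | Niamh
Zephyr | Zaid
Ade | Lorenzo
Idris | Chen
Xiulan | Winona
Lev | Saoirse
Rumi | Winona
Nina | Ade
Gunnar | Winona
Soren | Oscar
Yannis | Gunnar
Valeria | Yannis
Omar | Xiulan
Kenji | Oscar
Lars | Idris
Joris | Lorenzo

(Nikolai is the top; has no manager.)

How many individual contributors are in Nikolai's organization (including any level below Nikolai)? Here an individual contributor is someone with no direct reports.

13

The people in Nikolai's organization with no one reporting to them are Iris, Hamid, Valeria, Rumi, Omar, Kenji, Soren, Zephyr, Lev, Lars, Joris, Nina, Sylvie. That is 13.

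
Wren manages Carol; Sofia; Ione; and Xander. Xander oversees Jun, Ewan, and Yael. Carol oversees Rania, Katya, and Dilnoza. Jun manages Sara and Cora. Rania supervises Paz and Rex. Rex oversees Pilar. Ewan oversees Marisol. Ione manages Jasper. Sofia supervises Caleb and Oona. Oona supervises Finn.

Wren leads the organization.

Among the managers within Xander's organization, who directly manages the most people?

Xander

Direct-report counts within Xander's organization: Xander has 3; Ewan has 1; Jun has 2. The largest is 3, held by Xander.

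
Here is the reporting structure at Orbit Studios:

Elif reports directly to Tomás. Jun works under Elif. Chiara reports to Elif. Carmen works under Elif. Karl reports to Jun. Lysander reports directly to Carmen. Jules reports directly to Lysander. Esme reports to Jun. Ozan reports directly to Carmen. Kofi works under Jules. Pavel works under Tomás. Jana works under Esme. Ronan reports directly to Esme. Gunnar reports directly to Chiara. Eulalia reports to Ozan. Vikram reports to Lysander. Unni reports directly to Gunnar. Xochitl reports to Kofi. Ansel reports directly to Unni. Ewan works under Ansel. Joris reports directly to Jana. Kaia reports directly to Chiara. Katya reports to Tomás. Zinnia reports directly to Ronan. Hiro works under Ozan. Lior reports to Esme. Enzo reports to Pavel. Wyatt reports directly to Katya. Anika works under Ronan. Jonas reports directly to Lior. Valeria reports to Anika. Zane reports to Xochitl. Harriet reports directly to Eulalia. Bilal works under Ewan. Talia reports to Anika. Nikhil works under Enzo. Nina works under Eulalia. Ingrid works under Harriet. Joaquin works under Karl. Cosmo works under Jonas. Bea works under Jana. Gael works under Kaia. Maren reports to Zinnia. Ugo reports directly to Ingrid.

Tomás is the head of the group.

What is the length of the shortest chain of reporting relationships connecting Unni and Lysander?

Unni is 3 levels below Elif, and Lysander is 2 levels below Elif (their lowest common manager). The shortest path runs up from Unni to Elif and back down to Lysander: 3 + 2 = 5 links.

5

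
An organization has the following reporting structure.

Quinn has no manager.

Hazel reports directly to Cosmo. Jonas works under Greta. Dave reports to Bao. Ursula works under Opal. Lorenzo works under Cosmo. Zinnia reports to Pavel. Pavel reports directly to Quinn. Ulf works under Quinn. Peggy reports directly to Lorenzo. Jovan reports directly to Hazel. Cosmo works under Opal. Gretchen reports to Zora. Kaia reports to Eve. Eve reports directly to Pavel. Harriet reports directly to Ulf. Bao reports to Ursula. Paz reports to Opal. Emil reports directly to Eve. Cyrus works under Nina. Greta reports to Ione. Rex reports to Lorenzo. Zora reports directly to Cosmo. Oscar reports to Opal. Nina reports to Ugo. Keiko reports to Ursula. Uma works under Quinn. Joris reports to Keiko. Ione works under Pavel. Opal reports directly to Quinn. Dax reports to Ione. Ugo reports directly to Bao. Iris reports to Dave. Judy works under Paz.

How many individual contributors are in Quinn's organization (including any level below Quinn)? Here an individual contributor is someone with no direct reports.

16

The people in Quinn's organization with no one reporting to them are Uma, Harriet, Judy, Oscar, Rex, Peggy, Jovan, Gretchen, Cyrus, Iris, Joris, Dax, Jonas, Zinnia, Emil, Kaia. That is 16.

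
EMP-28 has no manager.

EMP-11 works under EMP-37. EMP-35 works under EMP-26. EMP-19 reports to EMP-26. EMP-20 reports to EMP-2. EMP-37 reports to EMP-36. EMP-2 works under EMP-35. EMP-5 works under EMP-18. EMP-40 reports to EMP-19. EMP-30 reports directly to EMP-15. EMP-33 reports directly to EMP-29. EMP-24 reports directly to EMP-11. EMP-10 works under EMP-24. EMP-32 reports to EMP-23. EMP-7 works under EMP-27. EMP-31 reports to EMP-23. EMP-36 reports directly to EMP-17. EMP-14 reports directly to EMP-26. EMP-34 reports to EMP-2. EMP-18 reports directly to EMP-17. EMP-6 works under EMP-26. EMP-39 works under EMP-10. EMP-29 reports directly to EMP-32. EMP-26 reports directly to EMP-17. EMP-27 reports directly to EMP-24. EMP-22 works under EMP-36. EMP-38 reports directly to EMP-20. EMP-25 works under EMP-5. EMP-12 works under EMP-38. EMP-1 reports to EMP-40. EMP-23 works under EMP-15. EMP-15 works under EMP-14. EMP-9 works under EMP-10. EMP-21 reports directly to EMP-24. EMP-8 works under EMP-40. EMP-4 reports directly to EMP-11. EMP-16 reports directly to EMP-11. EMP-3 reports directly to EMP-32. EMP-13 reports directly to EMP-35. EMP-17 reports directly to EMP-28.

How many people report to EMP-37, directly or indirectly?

10

EMP-37 directly manages EMP-11. Under EMP-11: EMP-4, EMP-16, EMP-24, EMP-10, EMP-39, EMP-9, EMP-21, EMP-27, EMP-7 (9). That's 10 in total.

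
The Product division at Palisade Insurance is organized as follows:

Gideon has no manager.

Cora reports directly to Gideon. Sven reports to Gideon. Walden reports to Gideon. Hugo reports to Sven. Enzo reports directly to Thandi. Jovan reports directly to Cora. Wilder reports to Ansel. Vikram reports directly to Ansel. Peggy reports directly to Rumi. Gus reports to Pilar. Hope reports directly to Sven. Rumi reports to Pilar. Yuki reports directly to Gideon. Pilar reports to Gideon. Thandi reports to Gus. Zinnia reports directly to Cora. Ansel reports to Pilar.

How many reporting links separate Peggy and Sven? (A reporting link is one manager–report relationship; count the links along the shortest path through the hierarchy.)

4

Peggy is 3 levels below Gideon, and Sven is 1 level below Gideon (their lowest common manager). The shortest path runs up from Peggy to Gideon and back down to Sven: 3 + 1 = 4 links.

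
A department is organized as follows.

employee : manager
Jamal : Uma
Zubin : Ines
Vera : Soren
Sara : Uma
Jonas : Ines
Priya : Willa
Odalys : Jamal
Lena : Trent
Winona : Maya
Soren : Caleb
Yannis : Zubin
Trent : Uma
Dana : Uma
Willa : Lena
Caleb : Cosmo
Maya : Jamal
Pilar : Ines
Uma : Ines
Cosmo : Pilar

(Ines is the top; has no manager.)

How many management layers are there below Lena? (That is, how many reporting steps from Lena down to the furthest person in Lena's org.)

2

The longest chain under Lena runs Lena → Willa → Priya, which is 2 levels below Lena.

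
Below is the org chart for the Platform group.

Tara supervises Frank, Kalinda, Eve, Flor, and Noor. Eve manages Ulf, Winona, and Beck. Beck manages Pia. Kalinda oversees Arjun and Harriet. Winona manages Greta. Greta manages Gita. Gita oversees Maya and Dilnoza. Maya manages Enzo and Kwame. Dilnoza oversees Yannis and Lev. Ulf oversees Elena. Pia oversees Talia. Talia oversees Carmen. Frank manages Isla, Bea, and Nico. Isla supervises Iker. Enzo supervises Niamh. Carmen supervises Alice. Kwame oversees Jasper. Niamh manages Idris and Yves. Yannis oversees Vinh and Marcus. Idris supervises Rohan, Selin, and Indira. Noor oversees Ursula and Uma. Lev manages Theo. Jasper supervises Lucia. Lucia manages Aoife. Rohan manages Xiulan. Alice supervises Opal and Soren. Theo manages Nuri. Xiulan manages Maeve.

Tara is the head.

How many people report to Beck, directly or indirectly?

Beck directly manages Pia. Under Pia: Talia, Carmen, Alice, Soren, Opal (5). That's 6 in total.

6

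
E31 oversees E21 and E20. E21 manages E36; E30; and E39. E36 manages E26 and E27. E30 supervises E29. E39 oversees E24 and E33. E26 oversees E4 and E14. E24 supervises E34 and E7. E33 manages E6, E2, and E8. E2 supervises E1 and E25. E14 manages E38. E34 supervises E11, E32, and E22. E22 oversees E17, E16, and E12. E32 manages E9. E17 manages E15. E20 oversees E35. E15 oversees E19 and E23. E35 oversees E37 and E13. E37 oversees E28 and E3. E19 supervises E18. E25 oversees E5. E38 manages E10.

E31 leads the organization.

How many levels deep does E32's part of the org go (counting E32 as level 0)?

1

The longest chain under E32 runs E32 → E9, which is 1 level below E32.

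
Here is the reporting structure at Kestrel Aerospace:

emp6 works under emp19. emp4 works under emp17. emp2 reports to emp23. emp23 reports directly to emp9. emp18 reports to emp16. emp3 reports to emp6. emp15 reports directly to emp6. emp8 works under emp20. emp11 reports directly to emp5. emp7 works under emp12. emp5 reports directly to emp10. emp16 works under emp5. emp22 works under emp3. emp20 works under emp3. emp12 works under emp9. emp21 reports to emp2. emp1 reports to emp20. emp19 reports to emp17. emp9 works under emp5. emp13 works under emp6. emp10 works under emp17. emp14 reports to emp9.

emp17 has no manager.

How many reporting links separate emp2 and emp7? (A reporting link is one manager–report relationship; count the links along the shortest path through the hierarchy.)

emp2 is 2 levels below emp9, and emp7 is 2 levels below emp9 (their lowest common manager). The shortest path runs up from emp2 to emp9 and back down to emp7: 2 + 2 = 4 links.

4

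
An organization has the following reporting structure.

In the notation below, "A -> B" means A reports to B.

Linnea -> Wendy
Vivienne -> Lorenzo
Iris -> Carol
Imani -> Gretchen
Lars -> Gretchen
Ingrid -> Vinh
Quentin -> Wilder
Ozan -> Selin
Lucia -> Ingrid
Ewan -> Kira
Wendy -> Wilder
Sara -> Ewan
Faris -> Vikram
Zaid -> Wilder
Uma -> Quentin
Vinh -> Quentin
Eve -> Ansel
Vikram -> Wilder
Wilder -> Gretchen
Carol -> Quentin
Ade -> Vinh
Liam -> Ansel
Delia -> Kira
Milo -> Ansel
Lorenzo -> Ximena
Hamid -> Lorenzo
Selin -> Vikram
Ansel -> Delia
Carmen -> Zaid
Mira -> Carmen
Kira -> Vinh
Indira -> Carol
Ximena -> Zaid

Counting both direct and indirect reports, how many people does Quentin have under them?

16

Quentin directly manages Vinh, Carol, Uma. Under Vinh: Ingrid, Lucia, Ade, Kira, Ewan, Sara, Delia, Ansel, Eve, Liam, Milo (11). Under Carol: Iris, Indira (2). Uma has no reports. So Quentin's organization is 3 direct reports plus everyone under them: 12 + 3 + 1 = 16.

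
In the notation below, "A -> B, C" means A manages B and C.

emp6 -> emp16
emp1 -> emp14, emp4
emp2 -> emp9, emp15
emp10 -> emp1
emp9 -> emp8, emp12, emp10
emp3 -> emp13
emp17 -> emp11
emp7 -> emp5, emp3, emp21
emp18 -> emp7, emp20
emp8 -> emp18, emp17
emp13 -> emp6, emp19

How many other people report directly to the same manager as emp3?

emp3 reports to emp7. emp7's other direct reports are emp5, emp21 — 2 peers.

2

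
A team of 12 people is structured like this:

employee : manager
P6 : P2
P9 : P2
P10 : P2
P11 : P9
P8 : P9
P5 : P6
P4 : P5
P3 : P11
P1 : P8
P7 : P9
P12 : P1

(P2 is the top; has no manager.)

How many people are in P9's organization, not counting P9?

P9 directly manages P11, P8, P7. Under P11: P3 (1). Under P8: P1, P12 (2). P7 has no reports. So P9's organization is 3 direct reports plus everyone under them: 2 + 3 + 1 = 6.

6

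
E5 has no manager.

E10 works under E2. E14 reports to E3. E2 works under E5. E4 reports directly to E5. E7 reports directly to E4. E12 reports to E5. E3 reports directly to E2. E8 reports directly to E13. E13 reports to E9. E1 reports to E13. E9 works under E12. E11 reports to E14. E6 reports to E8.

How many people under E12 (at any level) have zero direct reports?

2

The people in E12's organization with no one reporting to them are E1, E6. That is 2.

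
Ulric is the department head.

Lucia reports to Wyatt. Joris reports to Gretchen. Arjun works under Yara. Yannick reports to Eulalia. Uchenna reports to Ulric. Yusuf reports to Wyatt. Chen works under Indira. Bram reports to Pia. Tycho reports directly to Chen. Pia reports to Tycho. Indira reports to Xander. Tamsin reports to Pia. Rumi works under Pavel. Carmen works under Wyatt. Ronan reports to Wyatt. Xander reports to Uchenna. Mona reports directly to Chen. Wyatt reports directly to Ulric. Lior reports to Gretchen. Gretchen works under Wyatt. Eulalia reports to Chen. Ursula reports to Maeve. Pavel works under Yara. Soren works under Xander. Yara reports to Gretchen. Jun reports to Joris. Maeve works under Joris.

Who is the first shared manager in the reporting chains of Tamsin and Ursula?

Tamsin's chain of managers is Pia, Tycho, Chen, Indira, Xander, Uchenna, Ulric. Ursula's chain of managers is Maeve, Joris, Gretchen, Wyatt, Ulric. The first manager that appears in both chains is Ulric.

Ulric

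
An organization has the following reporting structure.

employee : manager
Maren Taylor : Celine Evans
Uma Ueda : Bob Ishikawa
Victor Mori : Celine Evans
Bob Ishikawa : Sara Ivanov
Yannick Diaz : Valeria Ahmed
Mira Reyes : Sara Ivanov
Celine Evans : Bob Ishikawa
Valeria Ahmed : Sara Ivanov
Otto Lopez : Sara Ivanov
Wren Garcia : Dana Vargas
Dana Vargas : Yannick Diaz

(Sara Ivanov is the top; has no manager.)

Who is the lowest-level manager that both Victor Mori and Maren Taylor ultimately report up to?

Victor Mori's chain of managers is Celine Evans, Bob Ishikawa, Sara Ivanov. Maren Taylor's chain of managers is Celine Evans, Bob Ishikawa, Sara Ivanov. The first manager that appears in both chains is Celine Evans.

Celine Evans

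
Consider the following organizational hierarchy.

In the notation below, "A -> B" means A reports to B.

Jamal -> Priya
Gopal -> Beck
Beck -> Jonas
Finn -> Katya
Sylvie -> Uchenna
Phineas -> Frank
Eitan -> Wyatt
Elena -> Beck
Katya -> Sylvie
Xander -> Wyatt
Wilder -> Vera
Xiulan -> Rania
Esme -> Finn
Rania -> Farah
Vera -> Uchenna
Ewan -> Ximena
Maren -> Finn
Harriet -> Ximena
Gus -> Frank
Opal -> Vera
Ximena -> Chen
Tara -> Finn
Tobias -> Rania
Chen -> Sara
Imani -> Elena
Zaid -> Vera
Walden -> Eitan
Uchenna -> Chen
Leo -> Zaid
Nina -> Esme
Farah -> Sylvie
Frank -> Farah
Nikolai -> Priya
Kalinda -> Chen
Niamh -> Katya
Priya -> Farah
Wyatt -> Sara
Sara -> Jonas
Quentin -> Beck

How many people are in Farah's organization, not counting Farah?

9

Farah directly manages Rania, Priya, Frank. Under Rania: Xiulan, Tobias (2). Under Priya: Jamal, Nikolai (2). Under Frank: Phineas, Gus (2). So Farah's organization is 3 direct reports plus everyone under them: 3 + 3 + 3 = 9.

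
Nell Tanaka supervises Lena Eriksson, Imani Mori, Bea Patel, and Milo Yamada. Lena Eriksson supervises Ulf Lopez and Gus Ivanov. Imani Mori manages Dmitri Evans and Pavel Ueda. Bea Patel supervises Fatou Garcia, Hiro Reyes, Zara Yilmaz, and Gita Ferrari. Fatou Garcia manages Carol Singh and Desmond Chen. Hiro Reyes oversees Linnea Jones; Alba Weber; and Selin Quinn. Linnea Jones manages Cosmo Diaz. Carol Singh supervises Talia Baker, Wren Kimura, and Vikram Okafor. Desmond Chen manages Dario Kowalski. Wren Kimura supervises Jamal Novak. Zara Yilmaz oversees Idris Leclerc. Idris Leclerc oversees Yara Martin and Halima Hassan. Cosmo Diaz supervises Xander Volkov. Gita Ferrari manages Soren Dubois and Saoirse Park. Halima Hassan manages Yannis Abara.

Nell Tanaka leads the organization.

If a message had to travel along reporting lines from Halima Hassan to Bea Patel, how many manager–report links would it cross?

3

Halima Hassan is in Bea Patel's organization: the chain from Halima Hassan up to Bea Patel is Halima Hassan → Idris Leclerc → Zara Yilmaz → Bea Patel, which is 3 links.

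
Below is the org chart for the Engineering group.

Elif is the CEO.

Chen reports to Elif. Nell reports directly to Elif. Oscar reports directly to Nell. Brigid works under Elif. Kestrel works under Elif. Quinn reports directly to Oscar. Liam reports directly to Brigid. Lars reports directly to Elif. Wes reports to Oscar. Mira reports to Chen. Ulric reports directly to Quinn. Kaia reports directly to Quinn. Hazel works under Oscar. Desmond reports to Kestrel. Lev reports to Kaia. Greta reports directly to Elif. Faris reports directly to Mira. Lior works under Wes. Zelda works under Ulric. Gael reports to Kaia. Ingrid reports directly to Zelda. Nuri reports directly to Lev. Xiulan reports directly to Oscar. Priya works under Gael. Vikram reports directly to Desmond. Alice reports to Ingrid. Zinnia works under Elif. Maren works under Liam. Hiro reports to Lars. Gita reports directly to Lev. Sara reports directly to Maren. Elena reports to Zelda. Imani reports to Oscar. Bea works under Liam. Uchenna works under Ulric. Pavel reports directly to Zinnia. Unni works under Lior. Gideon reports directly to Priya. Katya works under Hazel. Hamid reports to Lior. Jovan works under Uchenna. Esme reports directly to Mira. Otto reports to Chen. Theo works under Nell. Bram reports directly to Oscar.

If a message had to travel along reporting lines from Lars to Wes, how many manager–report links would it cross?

4

Lars is 1 level below Elif, and Wes is 3 levels below Elif (their lowest common manager). The shortest path runs up from Lars to Elif and back down to Wes: 1 + 3 = 4 links.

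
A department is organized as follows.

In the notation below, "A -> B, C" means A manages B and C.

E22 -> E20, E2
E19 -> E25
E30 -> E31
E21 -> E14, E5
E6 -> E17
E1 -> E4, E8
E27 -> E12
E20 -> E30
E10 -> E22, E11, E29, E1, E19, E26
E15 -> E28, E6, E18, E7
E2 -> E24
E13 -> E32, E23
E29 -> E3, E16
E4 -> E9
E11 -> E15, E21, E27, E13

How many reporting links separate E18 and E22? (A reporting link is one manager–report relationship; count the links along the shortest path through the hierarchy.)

4

E18 is 3 levels below E10, and E22 is 1 level below E10 (their lowest common manager). The shortest path runs up from E18 to E10 and back down to E22: 3 + 1 = 4 links.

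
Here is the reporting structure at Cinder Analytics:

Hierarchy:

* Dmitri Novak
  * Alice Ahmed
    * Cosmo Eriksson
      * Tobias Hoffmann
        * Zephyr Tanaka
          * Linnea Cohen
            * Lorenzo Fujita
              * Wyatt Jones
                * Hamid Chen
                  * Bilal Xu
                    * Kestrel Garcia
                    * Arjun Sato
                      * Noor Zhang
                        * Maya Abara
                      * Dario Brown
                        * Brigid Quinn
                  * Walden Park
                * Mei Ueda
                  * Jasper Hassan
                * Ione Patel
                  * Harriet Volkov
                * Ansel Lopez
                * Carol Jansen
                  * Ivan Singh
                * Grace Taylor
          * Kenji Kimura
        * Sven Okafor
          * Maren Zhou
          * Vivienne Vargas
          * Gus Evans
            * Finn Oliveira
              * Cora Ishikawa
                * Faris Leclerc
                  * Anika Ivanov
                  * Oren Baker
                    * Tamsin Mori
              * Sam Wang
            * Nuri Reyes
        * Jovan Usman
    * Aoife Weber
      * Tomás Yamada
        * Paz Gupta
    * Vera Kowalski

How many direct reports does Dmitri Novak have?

Dmitri Novak directly manages Alice Ahmed. That is 1 direct report.

1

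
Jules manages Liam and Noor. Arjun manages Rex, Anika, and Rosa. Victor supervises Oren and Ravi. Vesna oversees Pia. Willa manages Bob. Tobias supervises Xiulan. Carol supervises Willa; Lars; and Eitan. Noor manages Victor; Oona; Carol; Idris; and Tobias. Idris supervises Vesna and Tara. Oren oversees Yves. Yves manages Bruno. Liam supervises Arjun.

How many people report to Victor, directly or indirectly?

4

Victor directly manages Ravi, Oren. Ravi has no reports. Under Oren: Yves, Bruno (2). So Victor's organization is 2 direct reports plus everyone under them: 1 + 3 = 4.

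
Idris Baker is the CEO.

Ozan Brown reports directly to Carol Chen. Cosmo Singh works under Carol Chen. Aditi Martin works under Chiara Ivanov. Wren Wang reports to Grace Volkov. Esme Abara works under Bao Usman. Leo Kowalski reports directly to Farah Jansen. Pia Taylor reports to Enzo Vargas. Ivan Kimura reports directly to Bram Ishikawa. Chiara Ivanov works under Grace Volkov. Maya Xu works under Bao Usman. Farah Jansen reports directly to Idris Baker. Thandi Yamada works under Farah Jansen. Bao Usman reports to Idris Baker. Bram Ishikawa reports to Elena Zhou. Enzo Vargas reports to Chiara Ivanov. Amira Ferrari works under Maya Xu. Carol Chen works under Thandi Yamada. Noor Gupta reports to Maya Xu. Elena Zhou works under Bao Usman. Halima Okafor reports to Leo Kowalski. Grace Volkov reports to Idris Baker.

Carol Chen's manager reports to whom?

Carol Chen reports to Thandi Yamada, and Thandi Yamada reports to Farah Jansen. So Carol Chen's skip-level manager is Farah Jansen.

Farah Jansen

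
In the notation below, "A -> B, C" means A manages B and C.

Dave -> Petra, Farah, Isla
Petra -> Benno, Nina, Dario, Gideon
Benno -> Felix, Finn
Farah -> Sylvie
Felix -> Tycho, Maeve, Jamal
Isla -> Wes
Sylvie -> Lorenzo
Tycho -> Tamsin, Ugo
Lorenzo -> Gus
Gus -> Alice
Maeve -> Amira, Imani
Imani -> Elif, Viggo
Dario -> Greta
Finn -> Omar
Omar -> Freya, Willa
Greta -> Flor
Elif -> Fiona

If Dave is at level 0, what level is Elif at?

6

Chain from Elif up to Dave: Elif → Imani → Maeve → Felix → Benno → Petra → Dave. That is 6 steps up, so Elif is 6 levels below Dave.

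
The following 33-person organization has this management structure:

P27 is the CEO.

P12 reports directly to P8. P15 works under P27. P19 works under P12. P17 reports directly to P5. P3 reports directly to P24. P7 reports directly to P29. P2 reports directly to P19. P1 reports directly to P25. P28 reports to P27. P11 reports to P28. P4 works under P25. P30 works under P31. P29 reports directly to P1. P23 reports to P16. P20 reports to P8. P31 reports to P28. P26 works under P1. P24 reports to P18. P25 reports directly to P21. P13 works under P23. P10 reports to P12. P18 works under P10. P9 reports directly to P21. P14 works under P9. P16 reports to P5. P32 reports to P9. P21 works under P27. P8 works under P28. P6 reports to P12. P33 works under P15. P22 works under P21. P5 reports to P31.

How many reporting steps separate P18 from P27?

Chain from P18 up to P27: P18 → P10 → P12 → P8 → P28 → P27. That is 5 steps up, so P18 is 5 levels below P27.

5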